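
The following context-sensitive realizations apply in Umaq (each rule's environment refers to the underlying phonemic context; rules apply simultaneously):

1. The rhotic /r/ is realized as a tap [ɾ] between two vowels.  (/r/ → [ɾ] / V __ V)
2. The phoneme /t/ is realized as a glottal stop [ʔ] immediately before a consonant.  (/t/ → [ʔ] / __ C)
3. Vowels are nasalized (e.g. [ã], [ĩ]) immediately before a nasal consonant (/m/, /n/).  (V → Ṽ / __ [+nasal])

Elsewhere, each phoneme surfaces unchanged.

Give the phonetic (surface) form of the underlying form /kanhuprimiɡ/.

[kãnhuprĩmiɡ]

/k/ stays [k].
/a/ (between /k/ and /n/) occurs before a nasal consonant → [ã] by rule 3.
/n/ stays [n].
/h/ — not in any rule's target class → [h].
/u/ (between /h/ and /p/) fails the environment for rule 3, so it stays [u].
/p/ (between /u/ and /r/): no rule targets it → [p].
/r/ (between /p/ and /i/) is in the target of rule 1 but the environment (between two vowels) is not met → [r].
/i/ — between /r/ and /m/, before a nasal consonant — surfaces as [ĩ] (rule 3).
/m/ (between /i/ and /i/): no rule targets it → [m].
/i/ (between /m/ and /ɡ/): rule 3 targets it, but not before a nasal consonant → unchanged [i].
/ɡ/ (word-final) is unaffected → [ɡ].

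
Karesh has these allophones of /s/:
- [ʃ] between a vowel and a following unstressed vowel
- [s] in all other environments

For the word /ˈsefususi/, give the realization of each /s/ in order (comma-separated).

[s], [ʃ], [ʃ]

Occurrence 1 (position 1): no conditioning environment matches → elsewhere allophone [s].
Occurrence 2 (position 5): between a vowel and a following unstressed vowel → [ʃ].
Occurrence 3 (position 7): between a vowel and a following unstressed vowel → [ʃ].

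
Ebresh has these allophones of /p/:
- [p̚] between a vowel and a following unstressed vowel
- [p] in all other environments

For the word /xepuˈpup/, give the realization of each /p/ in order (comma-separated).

[p̚], [p], [p]

Occurrence 1 (position 3): between a vowel and a following unstressed vowel → [p̚].
Occurrence 2 (position 5): no conditioning environment matches → elsewhere allophone [p].
Occurrence 3 (position 7): no conditioning environment matches → elsewhere allophone [p].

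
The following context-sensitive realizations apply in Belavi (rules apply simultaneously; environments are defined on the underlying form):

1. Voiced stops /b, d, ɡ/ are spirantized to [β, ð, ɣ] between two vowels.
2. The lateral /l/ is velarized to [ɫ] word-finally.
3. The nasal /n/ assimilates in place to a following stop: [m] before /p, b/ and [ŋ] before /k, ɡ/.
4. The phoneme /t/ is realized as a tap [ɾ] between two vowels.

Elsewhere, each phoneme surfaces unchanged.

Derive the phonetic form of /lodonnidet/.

[loðonniðet]

/l/ (word-initial) is in the target of rule 2 but the environment (word-finally) is not met → [l].
Rule 1 applies to /d/ (between /o/ and /o/: between two vowels) → [ð].
/n/ (between /o/ and /n/): rule 3 targets it, but not before a labial or velar stop → unchanged [n].
/n/ (between /n/ and /i/) fails the environment for rule 3, so it stays [n].
/d/ meets the environment for rule 1 (between two vowels) → [ð].
/t/ (word-final): rule 4 targets it, but not between two vowels → unchanged [t].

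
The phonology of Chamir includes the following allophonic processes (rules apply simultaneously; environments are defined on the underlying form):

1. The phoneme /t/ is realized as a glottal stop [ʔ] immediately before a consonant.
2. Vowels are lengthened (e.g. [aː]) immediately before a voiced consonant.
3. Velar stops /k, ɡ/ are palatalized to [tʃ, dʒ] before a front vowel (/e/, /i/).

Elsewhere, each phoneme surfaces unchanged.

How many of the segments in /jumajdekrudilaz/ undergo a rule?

5

Segments that undergo a rule: /u/ → [uː] (rule 2); /a/ → [aː] (rule 2); /u/ → [uː] (rule 2); /i/ → [iː] (rule 2); /a/ → [aː] (rule 2).
All other segments surface unchanged.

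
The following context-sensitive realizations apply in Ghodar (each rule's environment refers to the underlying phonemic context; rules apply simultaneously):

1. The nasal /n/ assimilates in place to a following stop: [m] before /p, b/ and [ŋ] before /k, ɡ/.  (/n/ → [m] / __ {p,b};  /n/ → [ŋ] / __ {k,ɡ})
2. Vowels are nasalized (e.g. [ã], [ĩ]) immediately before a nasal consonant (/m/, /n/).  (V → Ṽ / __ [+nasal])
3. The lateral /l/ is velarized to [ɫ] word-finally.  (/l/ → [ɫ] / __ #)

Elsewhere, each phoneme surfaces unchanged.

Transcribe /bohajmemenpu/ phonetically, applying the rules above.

[bohajmẽmẽmpu]

/o/ (between /b/ and /h/): rule 2 targets it, but not before a nasal consonant → unchanged [o].
/a/ (between /h/ and /j/) fails the environment for rule 2, so it stays [a].
Rule 2 applies to /e/ (between /m/ and /m/: before a nasal consonant) → [ẽ].
/e/ (between /m/ and /n/): before a nasal consonant, so rule 2 applies → [ẽ].
/n/ (between /e/ and /p/): before a labial or velar stop, so rule 1 applies → [m].
/u/ (word-final) is in the target of rule 2 but the environment (before a nasal consonant) is not met → [u].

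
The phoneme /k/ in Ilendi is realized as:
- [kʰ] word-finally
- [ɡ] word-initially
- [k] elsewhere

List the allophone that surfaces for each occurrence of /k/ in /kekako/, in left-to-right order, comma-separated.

Occurrence 1 (position 1): word-initially → [ɡ].
Occurrence 2 (position 3): no conditioning environment matches → elsewhere allophone [k].
Occurrence 3 (position 5): no conditioning environment matches → elsewhere allophone [k].

[ɡ], [k], [k]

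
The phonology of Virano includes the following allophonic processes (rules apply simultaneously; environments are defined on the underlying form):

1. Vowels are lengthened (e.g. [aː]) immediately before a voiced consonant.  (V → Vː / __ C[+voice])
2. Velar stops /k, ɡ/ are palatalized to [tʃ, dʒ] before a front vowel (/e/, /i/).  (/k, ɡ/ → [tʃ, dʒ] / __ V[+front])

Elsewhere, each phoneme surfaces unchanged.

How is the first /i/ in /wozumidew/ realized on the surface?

/i/ (between /m/ and /d/) occurs before a voiced consonant → [iː] by rule 1.

[iː]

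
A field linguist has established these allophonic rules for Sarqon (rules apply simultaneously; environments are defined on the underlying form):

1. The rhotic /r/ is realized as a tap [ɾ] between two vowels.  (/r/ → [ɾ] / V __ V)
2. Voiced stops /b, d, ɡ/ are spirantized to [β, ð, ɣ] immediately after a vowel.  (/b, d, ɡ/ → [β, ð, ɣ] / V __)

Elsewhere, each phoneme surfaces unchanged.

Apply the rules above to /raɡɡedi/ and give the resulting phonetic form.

/r/ (word-initial) fails the environment for rule 1, so it stays [r].
/a/ (between /r/ and /ɡ/): no rule targets it → [a].
/ɡ/ (between /a/ and /ɡ/): immediately after a vowel, so rule 2 applies → [ɣ].
/ɡ/ (between /ɡ/ and /e/) fails the environment for rule 2, so it stays [ɡ].
/e/ stays [e].
/d/ — between /e/ and /i/, immediately after a vowel — surfaces as [ð] (rule 2).
/i/ (word-final): no rule targets it → [i].

[raɣɡeði]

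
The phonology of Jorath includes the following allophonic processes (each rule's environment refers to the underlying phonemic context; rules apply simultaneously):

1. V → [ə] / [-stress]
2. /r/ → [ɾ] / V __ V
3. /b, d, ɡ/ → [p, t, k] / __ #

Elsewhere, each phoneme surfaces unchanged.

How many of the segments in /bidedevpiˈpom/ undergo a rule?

4

Segments that undergo a rule: /i/ → [ə] (rule 1); /e/ → [ə] (rule 1); /e/ → [ə] (rule 1); /i/ → [ə] (rule 1).
All other segments surface unchanged.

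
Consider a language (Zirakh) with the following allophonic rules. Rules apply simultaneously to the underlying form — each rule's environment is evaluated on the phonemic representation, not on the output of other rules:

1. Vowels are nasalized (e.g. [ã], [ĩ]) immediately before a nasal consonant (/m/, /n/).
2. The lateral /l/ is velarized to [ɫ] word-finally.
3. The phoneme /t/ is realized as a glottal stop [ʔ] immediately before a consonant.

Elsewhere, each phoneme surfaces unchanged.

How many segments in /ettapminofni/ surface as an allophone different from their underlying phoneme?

Segments that undergo a rule: /t/ → [ʔ] (rule 3); /i/ → [ĩ] (rule 1).
All other segments surface unchanged.

2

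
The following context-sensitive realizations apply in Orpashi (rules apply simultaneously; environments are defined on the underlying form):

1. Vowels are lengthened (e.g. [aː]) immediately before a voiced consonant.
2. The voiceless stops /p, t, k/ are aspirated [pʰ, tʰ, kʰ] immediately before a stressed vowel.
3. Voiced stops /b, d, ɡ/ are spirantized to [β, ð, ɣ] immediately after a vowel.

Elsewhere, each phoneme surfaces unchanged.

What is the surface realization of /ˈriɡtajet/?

/r/ stays [r].
/i/ — between /r/ and /ɡ/, before a voiced consonant — surfaces as [iː] (rule 1).
Rule 3 applies to /ɡ/ (between /i/ and /t/: immediately after a vowel) → [ɣ].
/t/ (between /ɡ/ and /a/) fails the environment for rule 2, so it stays [t].
/a/ (between /t/ and /j/): before a voiced consonant, so rule 1 applies → [aː].
/j/ — not in any rule's target class → [j].
/e/ (between /j/ and /t/) fails the environment for rule 1, so it stays [e].
/t/ (word-final) is in the target of rule 2 but the environment (immediately before a stressed vowel) is not met → [t].

[ˈriːɣtaːjet]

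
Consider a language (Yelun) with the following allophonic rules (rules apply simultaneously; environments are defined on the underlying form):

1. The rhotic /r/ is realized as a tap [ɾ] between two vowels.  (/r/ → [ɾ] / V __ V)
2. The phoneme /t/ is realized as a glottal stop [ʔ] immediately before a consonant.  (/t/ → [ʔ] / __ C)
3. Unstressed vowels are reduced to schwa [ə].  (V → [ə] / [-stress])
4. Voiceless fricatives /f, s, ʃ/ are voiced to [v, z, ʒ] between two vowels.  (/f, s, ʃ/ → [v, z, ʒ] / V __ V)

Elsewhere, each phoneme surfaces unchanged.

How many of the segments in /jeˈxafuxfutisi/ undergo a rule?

Segments that undergo a rule: /e/ → [ə] (rule 3); /f/ → [v] (rule 4); /u/ → [ə] (rule 3); /u/ → [ə] (rule 3); /i/ → [ə] (rule 3); /s/ → [z] (rule 4); /i/ → [ə] (rule 3).
All other segments surface unchanged.

7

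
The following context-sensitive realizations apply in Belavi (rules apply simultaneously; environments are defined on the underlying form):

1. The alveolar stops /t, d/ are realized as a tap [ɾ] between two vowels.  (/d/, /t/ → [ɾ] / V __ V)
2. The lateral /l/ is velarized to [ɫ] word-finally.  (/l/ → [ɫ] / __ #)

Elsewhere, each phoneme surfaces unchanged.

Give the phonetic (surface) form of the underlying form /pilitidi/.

/l/ (between /i/ and /i/) fails the environment for rule 2, so it stays [l].
/t/ (between /i/ and /i/): between two vowels, so rule 1 applies → [ɾ].
/d/ — between /i/ and /i/, between two vowels — surfaces as [ɾ] (rule 1).

[piliɾiɾi]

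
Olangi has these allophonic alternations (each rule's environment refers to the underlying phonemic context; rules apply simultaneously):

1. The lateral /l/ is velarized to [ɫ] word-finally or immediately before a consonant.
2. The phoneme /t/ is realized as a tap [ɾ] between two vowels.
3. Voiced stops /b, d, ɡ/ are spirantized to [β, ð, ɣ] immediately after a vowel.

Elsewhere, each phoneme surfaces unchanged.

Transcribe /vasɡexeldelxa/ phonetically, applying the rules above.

[vasɡexeɫdeɫxa]

/v/ stays [v].
/a/ (between /v/ and /s/): no rule targets it → [a].
/s/ (between /a/ and /ɡ/) is unaffected → [s].
/ɡ/ (between /s/ and /e/) is in the target of rule 3 but the environment (immediately after a vowel) is not met → [ɡ].
/e/ — not in any rule's target class → [e].
/x/ stays [x].
/e/ (between /x/ and /l/) is unaffected → [e].
/l/ meets the environment for rule 1 (word-finally or immediately before a consonant) → [ɫ].
/d/ (between /l/ and /e/) fails the environment for rule 3, so it stays [d].
/e/ (between /d/ and /l/) is unaffected → [e].
Rule 1 applies to /l/ (between /e/ and /x/: word-finally or immediately before a consonant) → [ɫ].
/x/ (between /l/ and /a/) is unaffected → [x].
/a/ (word-final): no rule targets it → [a].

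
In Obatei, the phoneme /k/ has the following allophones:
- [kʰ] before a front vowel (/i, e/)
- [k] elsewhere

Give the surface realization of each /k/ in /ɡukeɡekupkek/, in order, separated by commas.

Occurrence 1 (position 3): before a front vowel (/i, e/) → [kʰ].
Occurrence 2 (position 7): no conditioning environment matches → elsewhere allophone [k].
Occurrence 3 (position 10): before a front vowel (/i, e/) → [kʰ].
Occurrence 4 (position 12): no conditioning environment matches → elsewhere allophone [k].

[kʰ], [k], [kʰ], [k]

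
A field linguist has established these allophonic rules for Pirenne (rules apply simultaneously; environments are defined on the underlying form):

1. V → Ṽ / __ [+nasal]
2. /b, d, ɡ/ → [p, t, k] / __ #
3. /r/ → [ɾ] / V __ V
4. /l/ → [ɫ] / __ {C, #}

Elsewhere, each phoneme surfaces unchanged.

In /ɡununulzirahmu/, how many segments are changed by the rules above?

Segments that undergo a rule: /u/ → [ũ] (rule 1); /u/ → [ũ] (rule 1); /l/ → [ɫ] (rule 4); /r/ → [ɾ] (rule 3).
All other segments surface unchanged.

4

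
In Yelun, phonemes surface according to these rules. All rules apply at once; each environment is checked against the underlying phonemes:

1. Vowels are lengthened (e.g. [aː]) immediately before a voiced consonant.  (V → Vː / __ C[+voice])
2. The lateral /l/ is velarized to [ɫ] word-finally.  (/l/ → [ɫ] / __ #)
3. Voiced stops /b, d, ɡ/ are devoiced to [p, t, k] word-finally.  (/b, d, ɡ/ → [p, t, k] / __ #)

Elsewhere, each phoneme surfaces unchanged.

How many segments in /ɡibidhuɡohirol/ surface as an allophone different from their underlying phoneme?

6

Segments that undergo a rule: /i/ → [iː] (rule 1); /i/ → [iː] (rule 1); /u/ → [uː] (rule 1); /i/ → [iː] (rule 1); /o/ → [oː] (rule 1); /l/ → [ɫ] (rule 2).
All other segments surface unchanged.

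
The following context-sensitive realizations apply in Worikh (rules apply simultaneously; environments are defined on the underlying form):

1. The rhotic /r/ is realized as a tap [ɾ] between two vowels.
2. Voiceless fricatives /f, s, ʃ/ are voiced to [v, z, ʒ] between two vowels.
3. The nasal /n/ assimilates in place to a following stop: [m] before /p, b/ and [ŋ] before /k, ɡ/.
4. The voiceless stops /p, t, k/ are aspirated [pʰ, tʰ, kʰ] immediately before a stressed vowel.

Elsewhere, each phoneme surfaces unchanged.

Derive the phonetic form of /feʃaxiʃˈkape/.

[feʒaxiʃˈkʰape]

/f/ (word-initial) is in the target of rule 2 but the environment (between two vowels) is not met → [f].
/e/ stays [e].
/ʃ/ (between /e/ and /a/) occurs between two vowels → [ʒ] by rule 2.
/a/ — not in any rule's target class → [a].
/x/ (between /a/ and /i/): no rule targets it → [x].
/i/ — not in any rule's target class → [i].
/ʃ/ (between /i/ and /k/) is in the target of rule 2 but the environment (between two vowels) is not met → [ʃ].
Rule 4 applies to /k/ (between /ʃ/ and /a/: immediately before a stressed vowel) → [kʰ].
/a/ (between /k/ and /p/): no rule targets it → [a].
/p/ — between /a/ and /e/; rule 4 does not apply here → [p].
/e/ — not in any rule's target class → [e].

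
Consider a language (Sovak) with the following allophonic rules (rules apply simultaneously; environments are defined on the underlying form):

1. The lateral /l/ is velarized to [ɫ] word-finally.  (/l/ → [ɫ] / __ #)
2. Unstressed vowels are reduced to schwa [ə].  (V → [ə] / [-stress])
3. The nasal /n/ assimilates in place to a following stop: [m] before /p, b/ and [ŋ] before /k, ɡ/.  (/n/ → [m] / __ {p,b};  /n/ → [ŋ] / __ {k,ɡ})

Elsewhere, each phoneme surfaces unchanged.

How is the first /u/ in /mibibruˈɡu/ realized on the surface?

Rule 2 applies to /u/ (between /r/ and /ɡ/: in an unstressed syllable) → [ə].

[ə]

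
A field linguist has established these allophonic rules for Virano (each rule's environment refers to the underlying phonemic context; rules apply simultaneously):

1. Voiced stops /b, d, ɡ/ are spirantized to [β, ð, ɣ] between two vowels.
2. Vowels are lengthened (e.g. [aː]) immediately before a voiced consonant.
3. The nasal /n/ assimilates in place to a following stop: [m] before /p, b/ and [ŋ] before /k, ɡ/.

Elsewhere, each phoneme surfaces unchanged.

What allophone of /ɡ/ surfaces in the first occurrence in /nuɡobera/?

/ɡ/ (between /u/ and /o/) occurs between two vowels → [ɣ] by rule 1.

[ɣ]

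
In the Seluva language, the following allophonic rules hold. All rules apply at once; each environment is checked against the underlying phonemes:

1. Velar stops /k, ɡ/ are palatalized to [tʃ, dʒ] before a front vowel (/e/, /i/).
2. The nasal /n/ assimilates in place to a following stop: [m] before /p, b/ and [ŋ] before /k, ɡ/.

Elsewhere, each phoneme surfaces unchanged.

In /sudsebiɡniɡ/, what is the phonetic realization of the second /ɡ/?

[ɡ]

/ɡ/ (word-final) is in the target of rule 1 but the environment (before a front vowel) is not met → [ɡ].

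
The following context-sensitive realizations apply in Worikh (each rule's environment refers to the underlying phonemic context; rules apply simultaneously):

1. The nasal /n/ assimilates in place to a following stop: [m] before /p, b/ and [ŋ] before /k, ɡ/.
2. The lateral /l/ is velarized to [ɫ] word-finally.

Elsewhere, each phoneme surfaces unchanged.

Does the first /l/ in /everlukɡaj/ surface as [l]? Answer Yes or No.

/l/ (between /r/ and /u/) fails the environment for rule 2, so it stays [l].
The actual realization is [l], which matches [l].

Yes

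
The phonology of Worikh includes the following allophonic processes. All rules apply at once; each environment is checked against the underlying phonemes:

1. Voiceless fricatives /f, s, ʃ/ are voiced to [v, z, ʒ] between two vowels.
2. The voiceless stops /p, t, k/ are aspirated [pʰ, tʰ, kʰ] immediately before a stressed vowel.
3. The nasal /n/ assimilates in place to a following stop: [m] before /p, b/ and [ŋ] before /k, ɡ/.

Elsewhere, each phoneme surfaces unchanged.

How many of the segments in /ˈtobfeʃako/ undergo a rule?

2

Segments that undergo a rule: /t/ → [tʰ] (rule 2); /ʃ/ → [ʒ] (rule 1).
All other segments surface unchanged.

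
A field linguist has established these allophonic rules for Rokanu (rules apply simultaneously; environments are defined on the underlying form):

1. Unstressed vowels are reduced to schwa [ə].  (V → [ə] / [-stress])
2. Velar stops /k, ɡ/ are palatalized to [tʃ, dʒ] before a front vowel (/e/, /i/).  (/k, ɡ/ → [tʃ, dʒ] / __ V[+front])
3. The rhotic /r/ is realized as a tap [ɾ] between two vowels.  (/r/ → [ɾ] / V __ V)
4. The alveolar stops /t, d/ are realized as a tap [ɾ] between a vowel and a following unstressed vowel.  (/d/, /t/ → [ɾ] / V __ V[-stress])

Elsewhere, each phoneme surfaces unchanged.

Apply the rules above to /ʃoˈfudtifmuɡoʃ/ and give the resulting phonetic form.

[ʃəˈfudtəfməɡəʃ]

/ʃ/ (word-initial): no rule targets it → [ʃ].
/o/ — between /ʃ/ and /f/, in an unstressed syllable — surfaces as [ə] (rule 1).
/f/ stays [f].
/u/ (between /f/ and /d/) is in the target of rule 1 but the environment (in an unstressed syllable) is not met → [u].
/d/ (between /u/ and /t/) fails the environment for rule 4, so it stays [d].
/t/ — between /d/ and /i/; rule 4 does not apply here → [t].
/i/ (between /t/ and /f/) occurs in an unstressed syllable → [ə] by rule 1.
/f/ — not in any rule's target class → [f].
/m/ (between /f/ and /u/) is unaffected → [m].
/u/ — between /m/ and /ɡ/, in an unstressed syllable — surfaces as [ə] (rule 1).
/ɡ/ — between /u/ and /o/; rule 2 does not apply here → [ɡ].
/o/ — between /ɡ/ and /ʃ/, in an unstressed syllable — surfaces as [ə] (rule 1).
/ʃ/ — not in any rule's target class → [ʃ].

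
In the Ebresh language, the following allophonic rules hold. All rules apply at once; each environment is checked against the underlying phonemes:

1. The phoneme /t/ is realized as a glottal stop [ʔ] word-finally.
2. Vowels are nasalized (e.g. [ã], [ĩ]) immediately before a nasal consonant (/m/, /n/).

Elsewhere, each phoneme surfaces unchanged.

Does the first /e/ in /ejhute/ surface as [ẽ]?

/e/ (word-initial): rule 2 targets it, but not before a nasal consonant → unchanged [e].
The actual realization is [e], not [ẽ].

No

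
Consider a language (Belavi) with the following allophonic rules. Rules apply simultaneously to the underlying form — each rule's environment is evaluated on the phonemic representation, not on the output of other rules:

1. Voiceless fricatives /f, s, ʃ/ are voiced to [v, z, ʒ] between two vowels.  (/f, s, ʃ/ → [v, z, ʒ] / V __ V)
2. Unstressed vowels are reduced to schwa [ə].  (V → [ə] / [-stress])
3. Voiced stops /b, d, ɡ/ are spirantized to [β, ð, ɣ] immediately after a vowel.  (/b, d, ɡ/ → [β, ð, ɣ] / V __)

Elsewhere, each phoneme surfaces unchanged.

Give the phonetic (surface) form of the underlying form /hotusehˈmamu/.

[hətəzəhˈmamə]

/h/ (word-initial) is unaffected → [h].
/o/ (between /h/ and /t/): in an unstressed syllable, so rule 2 applies → [ə].
/t/ (between /o/ and /u/): no rule targets it → [t].
/u/ meets the environment for rule 2 (in an unstressed syllable) → [ə].
/s/ (between /u/ and /e/): between two vowels, so rule 1 applies → [z].
/e/ (between /s/ and /h/): in an unstressed syllable, so rule 2 applies → [ə].
/h/ — not in any rule's target class → [h].
/m/ (between /h/ and /a/): no rule targets it → [m].
/a/ — between /m/ and /m/; rule 2 does not apply here → [a].
/m/ — not in any rule's target class → [m].
/u/ (word-final) occurs in an unstressed syllable → [ə] by rule 2.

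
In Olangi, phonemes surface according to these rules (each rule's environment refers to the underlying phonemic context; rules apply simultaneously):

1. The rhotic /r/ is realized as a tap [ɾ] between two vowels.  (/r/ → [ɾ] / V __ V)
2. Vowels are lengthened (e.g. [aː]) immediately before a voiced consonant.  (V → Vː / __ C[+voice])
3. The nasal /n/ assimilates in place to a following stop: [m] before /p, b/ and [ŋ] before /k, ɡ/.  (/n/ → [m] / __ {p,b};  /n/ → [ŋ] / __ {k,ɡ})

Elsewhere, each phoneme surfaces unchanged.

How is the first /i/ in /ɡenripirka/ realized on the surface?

[i]

/i/ (between /r/ and /p/) is in the target of rule 2 but the environment (before a voiced consonant) is not met → [i].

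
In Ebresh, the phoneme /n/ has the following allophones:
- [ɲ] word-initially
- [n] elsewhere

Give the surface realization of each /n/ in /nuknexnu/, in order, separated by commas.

Occurrence 1 (position 1): word-initially → [ɲ].
Occurrence 2 (position 4): no conditioning environment matches → elsewhere allophone [n].
Occurrence 3 (position 7): no conditioning environment matches → elsewhere allophone [n].

[ɲ], [n], [n]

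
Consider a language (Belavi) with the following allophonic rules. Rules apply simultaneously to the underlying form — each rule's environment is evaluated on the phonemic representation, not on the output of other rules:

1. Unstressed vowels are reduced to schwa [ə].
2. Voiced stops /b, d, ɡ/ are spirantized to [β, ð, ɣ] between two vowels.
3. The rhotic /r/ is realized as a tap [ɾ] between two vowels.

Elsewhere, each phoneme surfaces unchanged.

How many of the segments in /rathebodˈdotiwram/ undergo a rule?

6

Segments that undergo a rule: /a/ → [ə] (rule 1); /e/ → [ə] (rule 1); /b/ → [β] (rule 2); /o/ → [ə] (rule 1); /i/ → [ə] (rule 1); /a/ → [ə] (rule 1).
All other segments surface unchanged.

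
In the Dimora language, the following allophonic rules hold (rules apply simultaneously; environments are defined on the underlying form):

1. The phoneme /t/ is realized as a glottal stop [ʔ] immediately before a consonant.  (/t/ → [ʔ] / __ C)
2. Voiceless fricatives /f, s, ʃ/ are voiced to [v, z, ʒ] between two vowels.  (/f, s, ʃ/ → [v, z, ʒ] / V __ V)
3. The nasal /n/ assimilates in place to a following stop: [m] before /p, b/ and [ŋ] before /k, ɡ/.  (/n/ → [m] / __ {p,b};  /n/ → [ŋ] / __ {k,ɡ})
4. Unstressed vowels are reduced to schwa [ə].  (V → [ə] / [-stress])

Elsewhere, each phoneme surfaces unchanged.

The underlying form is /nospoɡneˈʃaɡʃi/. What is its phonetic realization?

[nəspəɡnəˈʒaɡʃə]

/n/ (word-initial): rule 3 targets it, but not before a labial or velar stop → unchanged [n].
Rule 4 applies to /o/ (between /n/ and /s/: in an unstressed syllable) → [ə].
/s/ (between /o/ and /p/): rule 2 targets it, but not between two vowels → unchanged [s].
/p/ — not in any rule's target class → [p].
/o/ — between /p/ and /ɡ/, in an unstressed syllable — surfaces as [ə] (rule 4).
/ɡ/ (between /o/ and /n/): no rule targets it → [ɡ].
/n/ (between /ɡ/ and /e/) is in the target of rule 3 but the environment (before a labial or velar stop) is not met → [n].
/e/ meets the environment for rule 4 (in an unstressed syllable) → [ə].
/ʃ/ meets the environment for rule 2 (between two vowels) → [ʒ].
/a/ (between /ʃ/ and /ɡ/) fails the environment for rule 4, so it stays [a].
/ɡ/ (between /a/ and /ʃ/) is unaffected → [ɡ].
/ʃ/ (between /ɡ/ and /i/): rule 2 targets it, but not between two vowels → unchanged [ʃ].
/i/ (word-final): in an unstressed syllable, so rule 4 applies → [ə].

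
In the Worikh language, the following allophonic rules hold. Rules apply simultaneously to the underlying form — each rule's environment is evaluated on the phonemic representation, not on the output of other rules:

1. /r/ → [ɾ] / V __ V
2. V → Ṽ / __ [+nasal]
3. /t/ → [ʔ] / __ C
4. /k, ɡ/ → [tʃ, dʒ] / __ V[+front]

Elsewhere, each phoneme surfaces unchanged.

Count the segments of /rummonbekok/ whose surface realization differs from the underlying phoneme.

2

Segments that undergo a rule: /u/ → [ũ] (rule 2); /o/ → [õ] (rule 2).
All other segments surface unchanged.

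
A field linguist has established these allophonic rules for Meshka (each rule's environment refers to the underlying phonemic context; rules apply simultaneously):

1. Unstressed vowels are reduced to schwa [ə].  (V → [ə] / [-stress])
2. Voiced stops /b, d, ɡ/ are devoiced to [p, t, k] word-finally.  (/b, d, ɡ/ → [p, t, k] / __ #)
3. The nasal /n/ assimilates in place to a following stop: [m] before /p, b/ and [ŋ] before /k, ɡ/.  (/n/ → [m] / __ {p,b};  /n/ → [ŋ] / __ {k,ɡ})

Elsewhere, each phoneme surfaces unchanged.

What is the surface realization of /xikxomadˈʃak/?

/x/ (word-initial): no rule targets it → [x].
/i/ (between /x/ and /k/) occurs in an unstressed syllable → [ə] by rule 1.
/k/ (between /i/ and /x/) is unaffected → [k].
/x/ (between /k/ and /o/): no rule targets it → [x].
/o/ (between /x/ and /m/) occurs in an unstressed syllable → [ə] by rule 1.
/m/ (between /o/ and /a/) is unaffected → [m].
/a/ meets the environment for rule 1 (in an unstressed syllable) → [ə].
/d/ (between /a/ and /ʃ/): rule 2 targets it, but not word-finally → unchanged [d].
/ʃ/ (between /d/ and /a/): no rule targets it → [ʃ].
/a/ (between /ʃ/ and /k/) fails the environment for rule 1, so it stays [a].
/k/ (word-final): no rule targets it → [k].

[xəkxəmədˈʃak]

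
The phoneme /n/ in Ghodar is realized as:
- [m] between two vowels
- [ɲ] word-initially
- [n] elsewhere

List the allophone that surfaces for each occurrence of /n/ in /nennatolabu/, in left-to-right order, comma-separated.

[ɲ], [n], [n]

Occurrence 1 (position 1): word-initially → [ɲ].
Occurrence 2 (position 3): no conditioning environment matches → elsewhere allophone [n].
Occurrence 3 (position 4): no conditioning environment matches → elsewhere allophone [n].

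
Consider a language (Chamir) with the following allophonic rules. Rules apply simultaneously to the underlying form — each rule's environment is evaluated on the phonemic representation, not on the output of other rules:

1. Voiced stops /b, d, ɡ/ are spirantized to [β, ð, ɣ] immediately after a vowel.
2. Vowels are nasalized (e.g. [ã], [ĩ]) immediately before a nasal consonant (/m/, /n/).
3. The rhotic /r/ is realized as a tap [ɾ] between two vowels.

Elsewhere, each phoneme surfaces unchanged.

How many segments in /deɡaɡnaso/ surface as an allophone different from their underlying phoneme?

2

Segments that undergo a rule: /ɡ/ → [ɣ] (rule 1); /ɡ/ → [ɣ] (rule 1).
All other segments surface unchanged.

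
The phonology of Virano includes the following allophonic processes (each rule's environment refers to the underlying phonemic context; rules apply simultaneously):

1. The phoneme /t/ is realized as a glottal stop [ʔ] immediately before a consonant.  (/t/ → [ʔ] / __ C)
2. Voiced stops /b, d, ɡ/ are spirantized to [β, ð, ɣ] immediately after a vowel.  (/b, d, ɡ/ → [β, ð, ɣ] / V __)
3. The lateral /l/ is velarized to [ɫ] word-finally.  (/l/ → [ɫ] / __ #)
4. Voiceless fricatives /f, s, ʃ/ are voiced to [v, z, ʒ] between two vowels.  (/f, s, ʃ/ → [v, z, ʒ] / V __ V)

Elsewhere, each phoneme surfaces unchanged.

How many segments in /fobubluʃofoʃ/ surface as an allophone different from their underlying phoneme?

Segments that undergo a rule: /b/ → [β] (rule 2); /b/ → [β] (rule 2); /ʃ/ → [ʒ] (rule 4); /f/ → [v] (rule 4).
All other segments surface unchanged.

4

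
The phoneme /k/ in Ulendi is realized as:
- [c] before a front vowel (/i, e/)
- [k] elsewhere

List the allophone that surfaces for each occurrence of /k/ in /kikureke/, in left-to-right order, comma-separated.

[c], [k], [c]

Occurrence 1 (position 1): before a front vowel → [c].
Occurrence 2 (position 3): no conditioning environment matches → elsewhere allophone [k].
Occurrence 3 (position 7): before a front vowel → [c].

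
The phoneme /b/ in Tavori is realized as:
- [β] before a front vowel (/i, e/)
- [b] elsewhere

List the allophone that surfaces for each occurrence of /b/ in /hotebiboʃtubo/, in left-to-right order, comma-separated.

Occurrence 1 (position 5): before a front vowel (/i, e/) → [β].
Occurrence 2 (position 7): no conditioning environment matches → elsewhere allophone [b].
Occurrence 3 (position 12): no conditioning environment matches → elsewhere allophone [b].

[β], [b], [b]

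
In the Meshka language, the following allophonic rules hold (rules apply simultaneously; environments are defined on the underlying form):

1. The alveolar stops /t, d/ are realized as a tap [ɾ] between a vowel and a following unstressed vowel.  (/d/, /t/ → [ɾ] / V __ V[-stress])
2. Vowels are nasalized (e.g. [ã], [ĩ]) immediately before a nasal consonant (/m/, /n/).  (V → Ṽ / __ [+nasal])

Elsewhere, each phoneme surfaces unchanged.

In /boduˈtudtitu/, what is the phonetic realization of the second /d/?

/d/ (between /u/ and /t/): rule 1 targets it, but not between a vowel and a following unstressed vowel → unchanged [d].

[d]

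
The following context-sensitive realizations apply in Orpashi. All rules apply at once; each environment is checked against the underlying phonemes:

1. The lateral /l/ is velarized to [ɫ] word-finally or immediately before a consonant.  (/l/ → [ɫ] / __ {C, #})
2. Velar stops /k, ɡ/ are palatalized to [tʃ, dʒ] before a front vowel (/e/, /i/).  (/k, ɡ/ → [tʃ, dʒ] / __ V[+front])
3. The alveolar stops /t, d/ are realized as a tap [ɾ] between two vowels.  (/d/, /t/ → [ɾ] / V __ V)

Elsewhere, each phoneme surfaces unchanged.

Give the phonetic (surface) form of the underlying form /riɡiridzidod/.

/r/ (word-initial) is unaffected → [r].
/i/ (between /r/ and /ɡ/) is unaffected → [i].
/ɡ/ — between /i/ and /i/, before a front vowel — surfaces as [dʒ] (rule 2).
/i/ — not in any rule's target class → [i].
/r/ — not in any rule's target class → [r].
/i/ — not in any rule's target class → [i].
/d/ — between /i/ and /z/; rule 3 does not apply here → [d].
/z/ stays [z].
/i/ (between /z/ and /d/) is unaffected → [i].
/d/ meets the environment for rule 3 (between two vowels) → [ɾ].
/o/ — not in any rule's target class → [o].
/d/ (word-final): rule 3 targets it, but not between two vowels → unchanged [d].

[ridʒiridziɾod]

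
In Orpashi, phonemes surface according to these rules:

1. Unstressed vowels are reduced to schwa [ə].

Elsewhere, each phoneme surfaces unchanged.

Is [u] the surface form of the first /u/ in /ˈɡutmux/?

Yes

/u/ (between /ɡ/ and /t/) is in the target of rule 1 but the environment (in an unstressed syllable) is not met → [u].
The actual realization is [u], which matches [u].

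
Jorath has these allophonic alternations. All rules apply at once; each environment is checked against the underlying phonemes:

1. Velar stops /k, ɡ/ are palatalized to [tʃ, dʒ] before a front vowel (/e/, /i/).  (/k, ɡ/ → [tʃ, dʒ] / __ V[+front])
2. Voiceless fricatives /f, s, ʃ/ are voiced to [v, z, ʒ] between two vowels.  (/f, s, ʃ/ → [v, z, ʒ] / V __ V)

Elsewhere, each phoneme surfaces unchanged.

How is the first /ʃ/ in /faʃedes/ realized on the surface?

[ʒ]

/ʃ/ meets the environment for rule 2 (between two vowels) → [ʒ].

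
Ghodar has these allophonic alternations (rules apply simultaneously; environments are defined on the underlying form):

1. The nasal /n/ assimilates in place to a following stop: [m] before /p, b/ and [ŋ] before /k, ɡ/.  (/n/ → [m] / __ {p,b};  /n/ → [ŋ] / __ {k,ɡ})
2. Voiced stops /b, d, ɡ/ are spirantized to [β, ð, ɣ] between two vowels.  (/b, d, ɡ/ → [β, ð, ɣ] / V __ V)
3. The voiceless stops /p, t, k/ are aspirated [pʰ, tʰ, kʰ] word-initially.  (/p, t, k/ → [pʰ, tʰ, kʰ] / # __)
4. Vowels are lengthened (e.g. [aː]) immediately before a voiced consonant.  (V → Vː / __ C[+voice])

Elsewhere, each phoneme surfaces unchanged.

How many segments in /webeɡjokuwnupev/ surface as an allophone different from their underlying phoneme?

Segments that undergo a rule: /e/ → [eː] (rule 4); /b/ → [β] (rule 2); /e/ → [eː] (rule 4); /u/ → [uː] (rule 4); /e/ → [eː] (rule 4).
All other segments surface unchanged.

5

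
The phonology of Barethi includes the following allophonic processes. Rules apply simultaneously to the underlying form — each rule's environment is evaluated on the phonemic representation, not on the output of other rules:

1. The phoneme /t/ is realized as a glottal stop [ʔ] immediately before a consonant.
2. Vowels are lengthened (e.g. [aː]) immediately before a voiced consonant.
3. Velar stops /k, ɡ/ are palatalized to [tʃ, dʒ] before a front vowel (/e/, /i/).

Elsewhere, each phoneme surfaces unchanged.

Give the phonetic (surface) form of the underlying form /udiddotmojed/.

Rule 2 applies to /u/ (word-initial: before a voiced consonant) → [uː].
/d/ — not in any rule's target class → [d].
/i/ (between /d/ and /d/) occurs before a voiced consonant → [iː] by rule 2.
/d/ (between /i/ and /d/): no rule targets it → [d].
/d/ stays [d].
/o/ (between /d/ and /t/): rule 2 targets it, but not before a voiced consonant → unchanged [o].
/t/ meets the environment for rule 1 (immediately before a consonant) → [ʔ].
/m/ (between /t/ and /o/) is unaffected → [m].
/o/ (between /m/ and /j/) occurs before a voiced consonant → [oː] by rule 2.
/j/ — not in any rule's target class → [j].
/e/ (between /j/ and /d/) occurs before a voiced consonant → [eː] by rule 2.
/d/ stays [d].

[uːdiːddoʔmoːjeːd]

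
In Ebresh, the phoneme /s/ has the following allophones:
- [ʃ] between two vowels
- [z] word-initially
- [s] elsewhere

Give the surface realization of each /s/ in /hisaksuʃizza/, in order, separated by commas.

Occurrence 1 (position 3): between two vowels → [ʃ].
Occurrence 2 (position 6): no conditioning environment matches → elsewhere allophone [s].

[ʃ], [s]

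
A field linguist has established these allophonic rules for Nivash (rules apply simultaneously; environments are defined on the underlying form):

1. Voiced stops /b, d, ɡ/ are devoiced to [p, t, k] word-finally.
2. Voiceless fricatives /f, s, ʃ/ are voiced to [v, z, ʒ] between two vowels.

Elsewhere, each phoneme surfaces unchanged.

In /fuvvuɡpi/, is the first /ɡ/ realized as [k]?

/ɡ/ — between /u/ and /p/; rule 1 does not apply here → [ɡ].
The actual realization is [ɡ], not [k].

No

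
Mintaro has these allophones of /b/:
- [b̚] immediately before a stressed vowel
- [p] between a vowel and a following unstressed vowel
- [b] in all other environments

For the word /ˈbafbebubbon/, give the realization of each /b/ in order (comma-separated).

Occurrence 1 (position 1): immediately before a stressed vowel → [b̚].
Occurrence 2 (position 4): no conditioning environment matches → elsewhere allophone [b].
Occurrence 3 (position 6): between a vowel and a following unstressed vowel → [p].
Occurrence 4 (position 8): no conditioning environment matches → elsewhere allophone [b].
Occurrence 5 (position 9): no conditioning environment matches → elsewhere allophone [b].

[b̚], [b], [p], [b], [b]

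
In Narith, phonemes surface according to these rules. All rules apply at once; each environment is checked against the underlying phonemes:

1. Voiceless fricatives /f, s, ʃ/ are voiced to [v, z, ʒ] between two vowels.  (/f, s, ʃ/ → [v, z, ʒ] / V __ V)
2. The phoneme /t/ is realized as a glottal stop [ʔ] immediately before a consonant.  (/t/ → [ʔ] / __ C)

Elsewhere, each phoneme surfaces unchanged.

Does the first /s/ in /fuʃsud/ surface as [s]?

Yes

/s/ (between /ʃ/ and /u/) is in the target of rule 1 but the environment (between two vowels) is not met → [s].
The actual realization is [s], which matches [s].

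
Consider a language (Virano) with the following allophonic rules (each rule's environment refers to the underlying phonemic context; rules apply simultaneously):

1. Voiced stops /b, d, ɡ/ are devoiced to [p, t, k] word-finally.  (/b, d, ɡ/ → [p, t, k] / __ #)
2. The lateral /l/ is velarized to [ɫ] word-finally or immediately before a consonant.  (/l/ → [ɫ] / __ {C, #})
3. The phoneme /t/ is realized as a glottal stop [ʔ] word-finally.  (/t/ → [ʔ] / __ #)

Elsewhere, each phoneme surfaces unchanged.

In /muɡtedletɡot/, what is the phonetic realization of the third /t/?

[ʔ]

/t/ (word-final) occurs word-finally → [ʔ] by rule 3.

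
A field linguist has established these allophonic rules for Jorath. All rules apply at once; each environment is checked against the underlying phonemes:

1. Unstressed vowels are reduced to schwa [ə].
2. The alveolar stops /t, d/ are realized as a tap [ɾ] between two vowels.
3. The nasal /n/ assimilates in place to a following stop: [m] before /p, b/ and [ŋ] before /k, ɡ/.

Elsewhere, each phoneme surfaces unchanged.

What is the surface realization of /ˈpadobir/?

[ˈpaɾəbər]

/p/ (word-initial) is unaffected → [p].
/a/ (between /p/ and /d/): rule 1 targets it, but not in an unstressed syllable → unchanged [a].
/d/ — between /a/ and /o/, between two vowels — surfaces as [ɾ] (rule 2).
/o/ (between /d/ and /b/) occurs in an unstressed syllable → [ə] by rule 1.
/b/ — not in any rule's target class → [b].
/i/ meets the environment for rule 1 (in an unstressed syllable) → [ə].
/r/ (word-final) is unaffected → [r].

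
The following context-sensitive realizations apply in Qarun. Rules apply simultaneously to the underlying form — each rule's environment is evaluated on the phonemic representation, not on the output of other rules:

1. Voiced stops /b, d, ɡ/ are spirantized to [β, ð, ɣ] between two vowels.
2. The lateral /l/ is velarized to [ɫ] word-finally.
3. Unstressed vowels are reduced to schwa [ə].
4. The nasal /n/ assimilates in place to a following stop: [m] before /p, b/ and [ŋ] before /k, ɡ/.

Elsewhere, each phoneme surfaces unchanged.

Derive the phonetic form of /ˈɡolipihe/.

[ˈɡoləpəhə]

/ɡ/ (word-initial): rule 1 targets it, but not between two vowels → unchanged [ɡ].
/o/ (between /ɡ/ and /l/) fails the environment for rule 3, so it stays [o].
/l/ (between /o/ and /i/) is in the target of rule 2 but the environment (word-finally) is not met → [l].
/i/ — between /l/ and /p/, in an unstressed syllable — surfaces as [ə] (rule 3).
/i/ meets the environment for rule 3 (in an unstressed syllable) → [ə].
/e/ — word-final, in an unstressed syllable — surfaces as [ə] (rule 3).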